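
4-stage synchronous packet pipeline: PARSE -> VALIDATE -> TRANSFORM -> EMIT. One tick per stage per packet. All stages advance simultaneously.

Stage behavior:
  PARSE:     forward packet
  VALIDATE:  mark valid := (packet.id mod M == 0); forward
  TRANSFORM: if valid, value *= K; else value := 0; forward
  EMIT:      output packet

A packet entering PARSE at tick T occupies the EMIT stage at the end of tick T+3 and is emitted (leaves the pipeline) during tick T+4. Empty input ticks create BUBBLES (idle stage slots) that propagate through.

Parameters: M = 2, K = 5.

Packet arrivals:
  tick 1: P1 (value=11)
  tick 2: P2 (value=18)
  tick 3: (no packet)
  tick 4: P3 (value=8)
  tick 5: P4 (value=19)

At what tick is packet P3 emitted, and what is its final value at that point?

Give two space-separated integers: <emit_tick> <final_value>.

Answer: 8 0

Derivation:
Tick 1: [PARSE:P1(v=11,ok=F), VALIDATE:-, TRANSFORM:-, EMIT:-] out:-; in:P1
Tick 2: [PARSE:P2(v=18,ok=F), VALIDATE:P1(v=11,ok=F), TRANSFORM:-, EMIT:-] out:-; in:P2
Tick 3: [PARSE:-, VALIDATE:P2(v=18,ok=T), TRANSFORM:P1(v=0,ok=F), EMIT:-] out:-; in:-
Tick 4: [PARSE:P3(v=8,ok=F), VALIDATE:-, TRANSFORM:P2(v=90,ok=T), EMIT:P1(v=0,ok=F)] out:-; in:P3
Tick 5: [PARSE:P4(v=19,ok=F), VALIDATE:P3(v=8,ok=F), TRANSFORM:-, EMIT:P2(v=90,ok=T)] out:P1(v=0); in:P4
Tick 6: [PARSE:-, VALIDATE:P4(v=19,ok=T), TRANSFORM:P3(v=0,ok=F), EMIT:-] out:P2(v=90); in:-
Tick 7: [PARSE:-, VALIDATE:-, TRANSFORM:P4(v=95,ok=T), EMIT:P3(v=0,ok=F)] out:-; in:-
Tick 8: [PARSE:-, VALIDATE:-, TRANSFORM:-, EMIT:P4(v=95,ok=T)] out:P3(v=0); in:-
Tick 9: [PARSE:-, VALIDATE:-, TRANSFORM:-, EMIT:-] out:P4(v=95); in:-
P3: arrives tick 4, valid=False (id=3, id%2=1), emit tick 8, final value 0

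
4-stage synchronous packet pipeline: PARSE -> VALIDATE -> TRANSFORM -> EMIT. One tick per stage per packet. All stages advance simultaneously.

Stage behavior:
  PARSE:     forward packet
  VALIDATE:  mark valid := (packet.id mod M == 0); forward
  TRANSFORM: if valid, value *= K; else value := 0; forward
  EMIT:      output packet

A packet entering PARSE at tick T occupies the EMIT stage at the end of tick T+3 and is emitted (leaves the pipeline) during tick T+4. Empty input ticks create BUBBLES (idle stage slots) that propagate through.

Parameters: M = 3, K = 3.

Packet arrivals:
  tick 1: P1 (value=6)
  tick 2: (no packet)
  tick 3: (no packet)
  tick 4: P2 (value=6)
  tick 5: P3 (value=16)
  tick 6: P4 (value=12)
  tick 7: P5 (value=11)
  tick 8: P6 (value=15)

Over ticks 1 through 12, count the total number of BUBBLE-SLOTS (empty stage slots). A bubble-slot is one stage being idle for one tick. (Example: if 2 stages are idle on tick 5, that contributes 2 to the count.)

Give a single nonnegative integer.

Answer: 24

Derivation:
Tick 1: [PARSE:P1(v=6,ok=F), VALIDATE:-, TRANSFORM:-, EMIT:-] out:-; bubbles=3
Tick 2: [PARSE:-, VALIDATE:P1(v=6,ok=F), TRANSFORM:-, EMIT:-] out:-; bubbles=3
Tick 3: [PARSE:-, VALIDATE:-, TRANSFORM:P1(v=0,ok=F), EMIT:-] out:-; bubbles=3
Tick 4: [PARSE:P2(v=6,ok=F), VALIDATE:-, TRANSFORM:-, EMIT:P1(v=0,ok=F)] out:-; bubbles=2
Tick 5: [PARSE:P3(v=16,ok=F), VALIDATE:P2(v=6,ok=F), TRANSFORM:-, EMIT:-] out:P1(v=0); bubbles=2
Tick 6: [PARSE:P4(v=12,ok=F), VALIDATE:P3(v=16,ok=T), TRANSFORM:P2(v=0,ok=F), EMIT:-] out:-; bubbles=1
Tick 7: [PARSE:P5(v=11,ok=F), VALIDATE:P4(v=12,ok=F), TRANSFORM:P3(v=48,ok=T), EMIT:P2(v=0,ok=F)] out:-; bubbles=0
Tick 8: [PARSE:P6(v=15,ok=F), VALIDATE:P5(v=11,ok=F), TRANSFORM:P4(v=0,ok=F), EMIT:P3(v=48,ok=T)] out:P2(v=0); bubbles=0
Tick 9: [PARSE:-, VALIDATE:P6(v=15,ok=T), TRANSFORM:P5(v=0,ok=F), EMIT:P4(v=0,ok=F)] out:P3(v=48); bubbles=1
Tick 10: [PARSE:-, VALIDATE:-, TRANSFORM:P6(v=45,ok=T), EMIT:P5(v=0,ok=F)] out:P4(v=0); bubbles=2
Tick 11: [PARSE:-, VALIDATE:-, TRANSFORM:-, EMIT:P6(v=45,ok=T)] out:P5(v=0); bubbles=3
Tick 12: [PARSE:-, VALIDATE:-, TRANSFORM:-, EMIT:-] out:P6(v=45); bubbles=4
Total bubble-slots: 24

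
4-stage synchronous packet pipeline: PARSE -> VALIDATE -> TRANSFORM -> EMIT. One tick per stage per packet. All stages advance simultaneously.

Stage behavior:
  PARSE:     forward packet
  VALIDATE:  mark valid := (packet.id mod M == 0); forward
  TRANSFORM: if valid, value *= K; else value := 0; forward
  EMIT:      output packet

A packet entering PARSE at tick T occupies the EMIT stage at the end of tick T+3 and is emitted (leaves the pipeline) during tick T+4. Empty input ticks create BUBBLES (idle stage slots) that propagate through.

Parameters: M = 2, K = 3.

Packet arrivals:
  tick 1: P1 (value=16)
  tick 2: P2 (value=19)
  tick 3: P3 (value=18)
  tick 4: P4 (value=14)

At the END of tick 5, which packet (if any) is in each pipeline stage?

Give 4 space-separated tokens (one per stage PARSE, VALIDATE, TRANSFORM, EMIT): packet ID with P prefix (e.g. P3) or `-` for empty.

Tick 1: [PARSE:P1(v=16,ok=F), VALIDATE:-, TRANSFORM:-, EMIT:-] out:-; in:P1
Tick 2: [PARSE:P2(v=19,ok=F), VALIDATE:P1(v=16,ok=F), TRANSFORM:-, EMIT:-] out:-; in:P2
Tick 3: [PARSE:P3(v=18,ok=F), VALIDATE:P2(v=19,ok=T), TRANSFORM:P1(v=0,ok=F), EMIT:-] out:-; in:P3
Tick 4: [PARSE:P4(v=14,ok=F), VALIDATE:P3(v=18,ok=F), TRANSFORM:P2(v=57,ok=T), EMIT:P1(v=0,ok=F)] out:-; in:P4
Tick 5: [PARSE:-, VALIDATE:P4(v=14,ok=T), TRANSFORM:P3(v=0,ok=F), EMIT:P2(v=57,ok=T)] out:P1(v=0); in:-
At end of tick 5: ['-', 'P4', 'P3', 'P2']

Answer: - P4 P3 P2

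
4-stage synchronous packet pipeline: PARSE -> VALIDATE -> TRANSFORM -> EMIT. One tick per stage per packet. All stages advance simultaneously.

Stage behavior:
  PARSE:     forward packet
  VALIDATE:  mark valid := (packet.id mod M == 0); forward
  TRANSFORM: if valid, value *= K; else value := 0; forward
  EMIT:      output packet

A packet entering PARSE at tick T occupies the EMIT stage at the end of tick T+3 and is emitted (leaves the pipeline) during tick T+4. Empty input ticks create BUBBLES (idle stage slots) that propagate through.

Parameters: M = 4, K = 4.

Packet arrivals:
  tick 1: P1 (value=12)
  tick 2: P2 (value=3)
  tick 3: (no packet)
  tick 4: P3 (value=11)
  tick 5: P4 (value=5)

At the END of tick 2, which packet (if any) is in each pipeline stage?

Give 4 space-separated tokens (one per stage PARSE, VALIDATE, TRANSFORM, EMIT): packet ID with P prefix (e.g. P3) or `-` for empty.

Tick 1: [PARSE:P1(v=12,ok=F), VALIDATE:-, TRANSFORM:-, EMIT:-] out:-; in:P1
Tick 2: [PARSE:P2(v=3,ok=F), VALIDATE:P1(v=12,ok=F), TRANSFORM:-, EMIT:-] out:-; in:P2
At end of tick 2: ['P2', 'P1', '-', '-']

Answer: P2 P1 - -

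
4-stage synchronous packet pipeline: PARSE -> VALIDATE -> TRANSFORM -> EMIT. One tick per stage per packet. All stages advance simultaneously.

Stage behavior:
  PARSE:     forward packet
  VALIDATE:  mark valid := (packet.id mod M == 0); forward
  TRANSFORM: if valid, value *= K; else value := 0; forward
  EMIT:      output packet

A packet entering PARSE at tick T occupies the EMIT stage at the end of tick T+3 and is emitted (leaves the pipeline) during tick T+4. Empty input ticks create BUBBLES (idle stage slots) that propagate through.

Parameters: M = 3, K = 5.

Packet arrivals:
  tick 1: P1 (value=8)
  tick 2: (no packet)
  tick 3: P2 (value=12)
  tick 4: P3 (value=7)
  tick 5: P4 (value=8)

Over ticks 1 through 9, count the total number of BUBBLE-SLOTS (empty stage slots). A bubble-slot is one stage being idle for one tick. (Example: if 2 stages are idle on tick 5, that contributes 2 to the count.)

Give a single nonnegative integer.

Tick 1: [PARSE:P1(v=8,ok=F), VALIDATE:-, TRANSFORM:-, EMIT:-] out:-; bubbles=3
Tick 2: [PARSE:-, VALIDATE:P1(v=8,ok=F), TRANSFORM:-, EMIT:-] out:-; bubbles=3
Tick 3: [PARSE:P2(v=12,ok=F), VALIDATE:-, TRANSFORM:P1(v=0,ok=F), EMIT:-] out:-; bubbles=2
Tick 4: [PARSE:P3(v=7,ok=F), VALIDATE:P2(v=12,ok=F), TRANSFORM:-, EMIT:P1(v=0,ok=F)] out:-; bubbles=1
Tick 5: [PARSE:P4(v=8,ok=F), VALIDATE:P3(v=7,ok=T), TRANSFORM:P2(v=0,ok=F), EMIT:-] out:P1(v=0); bubbles=1
Tick 6: [PARSE:-, VALIDATE:P4(v=8,ok=F), TRANSFORM:P3(v=35,ok=T), EMIT:P2(v=0,ok=F)] out:-; bubbles=1
Tick 7: [PARSE:-, VALIDATE:-, TRANSFORM:P4(v=0,ok=F), EMIT:P3(v=35,ok=T)] out:P2(v=0); bubbles=2
Tick 8: [PARSE:-, VALIDATE:-, TRANSFORM:-, EMIT:P4(v=0,ok=F)] out:P3(v=35); bubbles=3
Tick 9: [PARSE:-, VALIDATE:-, TRANSFORM:-, EMIT:-] out:P4(v=0); bubbles=4
Total bubble-slots: 20

Answer: 20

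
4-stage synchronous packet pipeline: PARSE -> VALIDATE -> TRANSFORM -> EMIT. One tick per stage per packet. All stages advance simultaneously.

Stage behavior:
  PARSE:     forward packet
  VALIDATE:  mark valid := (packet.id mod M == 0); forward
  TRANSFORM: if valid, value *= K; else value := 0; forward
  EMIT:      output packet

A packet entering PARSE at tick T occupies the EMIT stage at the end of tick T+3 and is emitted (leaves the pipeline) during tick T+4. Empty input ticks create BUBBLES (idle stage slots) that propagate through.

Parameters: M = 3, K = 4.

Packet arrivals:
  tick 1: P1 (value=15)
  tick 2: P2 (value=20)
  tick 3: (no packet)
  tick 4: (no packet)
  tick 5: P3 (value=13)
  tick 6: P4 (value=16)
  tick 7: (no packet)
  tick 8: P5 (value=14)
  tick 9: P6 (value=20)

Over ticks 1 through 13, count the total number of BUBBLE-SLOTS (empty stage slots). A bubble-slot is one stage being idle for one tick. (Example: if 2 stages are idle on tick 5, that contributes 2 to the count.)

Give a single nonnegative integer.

Answer: 28

Derivation:
Tick 1: [PARSE:P1(v=15,ok=F), VALIDATE:-, TRANSFORM:-, EMIT:-] out:-; bubbles=3
Tick 2: [PARSE:P2(v=20,ok=F), VALIDATE:P1(v=15,ok=F), TRANSFORM:-, EMIT:-] out:-; bubbles=2
Tick 3: [PARSE:-, VALIDATE:P2(v=20,ok=F), TRANSFORM:P1(v=0,ok=F), EMIT:-] out:-; bubbles=2
Tick 4: [PARSE:-, VALIDATE:-, TRANSFORM:P2(v=0,ok=F), EMIT:P1(v=0,ok=F)] out:-; bubbles=2
Tick 5: [PARSE:P3(v=13,ok=F), VALIDATE:-, TRANSFORM:-, EMIT:P2(v=0,ok=F)] out:P1(v=0); bubbles=2
Tick 6: [PARSE:P4(v=16,ok=F), VALIDATE:P3(v=13,ok=T), TRANSFORM:-, EMIT:-] out:P2(v=0); bubbles=2
Tick 7: [PARSE:-, VALIDATE:P4(v=16,ok=F), TRANSFORM:P3(v=52,ok=T), EMIT:-] out:-; bubbles=2
Tick 8: [PARSE:P5(v=14,ok=F), VALIDATE:-, TRANSFORM:P4(v=0,ok=F), EMIT:P3(v=52,ok=T)] out:-; bubbles=1
Tick 9: [PARSE:P6(v=20,ok=F), VALIDATE:P5(v=14,ok=F), TRANSFORM:-, EMIT:P4(v=0,ok=F)] out:P3(v=52); bubbles=1
Tick 10: [PARSE:-, VALIDATE:P6(v=20,ok=T), TRANSFORM:P5(v=0,ok=F), EMIT:-] out:P4(v=0); bubbles=2
Tick 11: [PARSE:-, VALIDATE:-, TRANSFORM:P6(v=80,ok=T), EMIT:P5(v=0,ok=F)] out:-; bubbles=2
Tick 12: [PARSE:-, VALIDATE:-, TRANSFORM:-, EMIT:P6(v=80,ok=T)] out:P5(v=0); bubbles=3
Tick 13: [PARSE:-, VALIDATE:-, TRANSFORM:-, EMIT:-] out:P6(v=80); bubbles=4
Total bubble-slots: 28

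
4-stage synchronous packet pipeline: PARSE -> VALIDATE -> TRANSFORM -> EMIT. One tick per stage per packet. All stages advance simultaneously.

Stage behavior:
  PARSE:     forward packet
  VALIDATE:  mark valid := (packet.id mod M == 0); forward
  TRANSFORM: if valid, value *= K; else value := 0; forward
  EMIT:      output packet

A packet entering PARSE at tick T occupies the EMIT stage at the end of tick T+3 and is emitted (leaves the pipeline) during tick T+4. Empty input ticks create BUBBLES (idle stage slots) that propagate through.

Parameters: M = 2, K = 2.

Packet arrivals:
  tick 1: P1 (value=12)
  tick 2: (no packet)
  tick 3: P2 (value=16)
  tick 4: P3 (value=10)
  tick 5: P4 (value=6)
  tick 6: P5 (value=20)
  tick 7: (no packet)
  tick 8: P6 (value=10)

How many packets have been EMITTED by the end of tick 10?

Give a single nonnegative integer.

Answer: 5

Derivation:
Tick 1: [PARSE:P1(v=12,ok=F), VALIDATE:-, TRANSFORM:-, EMIT:-] out:-; in:P1
Tick 2: [PARSE:-, VALIDATE:P1(v=12,ok=F), TRANSFORM:-, EMIT:-] out:-; in:-
Tick 3: [PARSE:P2(v=16,ok=F), VALIDATE:-, TRANSFORM:P1(v=0,ok=F), EMIT:-] out:-; in:P2
Tick 4: [PARSE:P3(v=10,ok=F), VALIDATE:P2(v=16,ok=T), TRANSFORM:-, EMIT:P1(v=0,ok=F)] out:-; in:P3
Tick 5: [PARSE:P4(v=6,ok=F), VALIDATE:P3(v=10,ok=F), TRANSFORM:P2(v=32,ok=T), EMIT:-] out:P1(v=0); in:P4
Tick 6: [PARSE:P5(v=20,ok=F), VALIDATE:P4(v=6,ok=T), TRANSFORM:P3(v=0,ok=F), EMIT:P2(v=32,ok=T)] out:-; in:P5
Tick 7: [PARSE:-, VALIDATE:P5(v=20,ok=F), TRANSFORM:P4(v=12,ok=T), EMIT:P3(v=0,ok=F)] out:P2(v=32); in:-
Tick 8: [PARSE:P6(v=10,ok=F), VALIDATE:-, TRANSFORM:P5(v=0,ok=F), EMIT:P4(v=12,ok=T)] out:P3(v=0); in:P6
Tick 9: [PARSE:-, VALIDATE:P6(v=10,ok=T), TRANSFORM:-, EMIT:P5(v=0,ok=F)] out:P4(v=12); in:-
Tick 10: [PARSE:-, VALIDATE:-, TRANSFORM:P6(v=20,ok=T), EMIT:-] out:P5(v=0); in:-
Emitted by tick 10: ['P1', 'P2', 'P3', 'P4', 'P5']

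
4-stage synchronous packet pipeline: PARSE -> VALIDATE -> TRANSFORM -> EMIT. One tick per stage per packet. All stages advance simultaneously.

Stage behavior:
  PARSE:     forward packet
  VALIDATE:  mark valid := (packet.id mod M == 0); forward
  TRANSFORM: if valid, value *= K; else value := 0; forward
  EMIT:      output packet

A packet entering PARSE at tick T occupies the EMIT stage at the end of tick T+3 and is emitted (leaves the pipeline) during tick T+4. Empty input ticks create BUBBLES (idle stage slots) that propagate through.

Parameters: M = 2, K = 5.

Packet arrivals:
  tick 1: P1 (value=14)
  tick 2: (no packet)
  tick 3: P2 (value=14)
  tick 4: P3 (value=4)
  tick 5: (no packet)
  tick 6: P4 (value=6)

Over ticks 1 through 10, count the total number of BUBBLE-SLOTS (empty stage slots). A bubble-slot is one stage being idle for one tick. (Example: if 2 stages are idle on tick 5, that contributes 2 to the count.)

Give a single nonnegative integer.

Answer: 24

Derivation:
Tick 1: [PARSE:P1(v=14,ok=F), VALIDATE:-, TRANSFORM:-, EMIT:-] out:-; bubbles=3
Tick 2: [PARSE:-, VALIDATE:P1(v=14,ok=F), TRANSFORM:-, EMIT:-] out:-; bubbles=3
Tick 3: [PARSE:P2(v=14,ok=F), VALIDATE:-, TRANSFORM:P1(v=0,ok=F), EMIT:-] out:-; bubbles=2
Tick 4: [PARSE:P3(v=4,ok=F), VALIDATE:P2(v=14,ok=T), TRANSFORM:-, EMIT:P1(v=0,ok=F)] out:-; bubbles=1
Tick 5: [PARSE:-, VALIDATE:P3(v=4,ok=F), TRANSFORM:P2(v=70,ok=T), EMIT:-] out:P1(v=0); bubbles=2
Tick 6: [PARSE:P4(v=6,ok=F), VALIDATE:-, TRANSFORM:P3(v=0,ok=F), EMIT:P2(v=70,ok=T)] out:-; bubbles=1
Tick 7: [PARSE:-, VALIDATE:P4(v=6,ok=T), TRANSFORM:-, EMIT:P3(v=0,ok=F)] out:P2(v=70); bubbles=2
Tick 8: [PARSE:-, VALIDATE:-, TRANSFORM:P4(v=30,ok=T), EMIT:-] out:P3(v=0); bubbles=3
Tick 9: [PARSE:-, VALIDATE:-, TRANSFORM:-, EMIT:P4(v=30,ok=T)] out:-; bubbles=3
Tick 10: [PARSE:-, VALIDATE:-, TRANSFORM:-, EMIT:-] out:P4(v=30); bubbles=4
Total bubble-slots: 24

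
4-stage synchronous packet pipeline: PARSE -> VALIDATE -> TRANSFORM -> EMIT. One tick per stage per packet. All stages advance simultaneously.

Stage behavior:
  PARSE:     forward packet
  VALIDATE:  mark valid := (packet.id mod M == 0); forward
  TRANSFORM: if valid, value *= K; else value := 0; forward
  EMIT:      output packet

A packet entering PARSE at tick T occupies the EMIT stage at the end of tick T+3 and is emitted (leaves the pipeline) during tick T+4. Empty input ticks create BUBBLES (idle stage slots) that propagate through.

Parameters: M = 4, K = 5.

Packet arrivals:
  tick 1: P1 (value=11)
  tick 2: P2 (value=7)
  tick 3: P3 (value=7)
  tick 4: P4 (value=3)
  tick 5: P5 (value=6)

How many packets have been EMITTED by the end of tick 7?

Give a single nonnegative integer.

Tick 1: [PARSE:P1(v=11,ok=F), VALIDATE:-, TRANSFORM:-, EMIT:-] out:-; in:P1
Tick 2: [PARSE:P2(v=7,ok=F), VALIDATE:P1(v=11,ok=F), TRANSFORM:-, EMIT:-] out:-; in:P2
Tick 3: [PARSE:P3(v=7,ok=F), VALIDATE:P2(v=7,ok=F), TRANSFORM:P1(v=0,ok=F), EMIT:-] out:-; in:P3
Tick 4: [PARSE:P4(v=3,ok=F), VALIDATE:P3(v=7,ok=F), TRANSFORM:P2(v=0,ok=F), EMIT:P1(v=0,ok=F)] out:-; in:P4
Tick 5: [PARSE:P5(v=6,ok=F), VALIDATE:P4(v=3,ok=T), TRANSFORM:P3(v=0,ok=F), EMIT:P2(v=0,ok=F)] out:P1(v=0); in:P5
Tick 6: [PARSE:-, VALIDATE:P5(v=6,ok=F), TRANSFORM:P4(v=15,ok=T), EMIT:P3(v=0,ok=F)] out:P2(v=0); in:-
Tick 7: [PARSE:-, VALIDATE:-, TRANSFORM:P5(v=0,ok=F), EMIT:P4(v=15,ok=T)] out:P3(v=0); in:-
Emitted by tick 7: ['P1', 'P2', 'P3']

Answer: 3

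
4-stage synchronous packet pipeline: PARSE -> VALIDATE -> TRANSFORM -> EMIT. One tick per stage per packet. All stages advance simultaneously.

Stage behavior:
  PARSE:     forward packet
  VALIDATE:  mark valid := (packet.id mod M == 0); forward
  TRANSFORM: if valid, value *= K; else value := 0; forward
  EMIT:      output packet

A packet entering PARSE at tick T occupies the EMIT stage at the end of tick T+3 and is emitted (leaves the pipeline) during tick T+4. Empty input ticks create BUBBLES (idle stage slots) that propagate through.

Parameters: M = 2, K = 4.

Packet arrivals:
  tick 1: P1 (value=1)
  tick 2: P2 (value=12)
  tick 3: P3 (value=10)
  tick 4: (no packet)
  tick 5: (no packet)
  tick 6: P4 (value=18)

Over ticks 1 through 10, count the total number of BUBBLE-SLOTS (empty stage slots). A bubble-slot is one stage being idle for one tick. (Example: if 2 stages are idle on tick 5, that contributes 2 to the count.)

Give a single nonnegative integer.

Answer: 24

Derivation:
Tick 1: [PARSE:P1(v=1,ok=F), VALIDATE:-, TRANSFORM:-, EMIT:-] out:-; bubbles=3
Tick 2: [PARSE:P2(v=12,ok=F), VALIDATE:P1(v=1,ok=F), TRANSFORM:-, EMIT:-] out:-; bubbles=2
Tick 3: [PARSE:P3(v=10,ok=F), VALIDATE:P2(v=12,ok=T), TRANSFORM:P1(v=0,ok=F), EMIT:-] out:-; bubbles=1
Tick 4: [PARSE:-, VALIDATE:P3(v=10,ok=F), TRANSFORM:P2(v=48,ok=T), EMIT:P1(v=0,ok=F)] out:-; bubbles=1
Tick 5: [PARSE:-, VALIDATE:-, TRANSFORM:P3(v=0,ok=F), EMIT:P2(v=48,ok=T)] out:P1(v=0); bubbles=2
Tick 6: [PARSE:P4(v=18,ok=F), VALIDATE:-, TRANSFORM:-, EMIT:P3(v=0,ok=F)] out:P2(v=48); bubbles=2
Tick 7: [PARSE:-, VALIDATE:P4(v=18,ok=T), TRANSFORM:-, EMIT:-] out:P3(v=0); bubbles=3
Tick 8: [PARSE:-, VALIDATE:-, TRANSFORM:P4(v=72,ok=T), EMIT:-] out:-; bubbles=3
Tick 9: [PARSE:-, VALIDATE:-, TRANSFORM:-, EMIT:P4(v=72,ok=T)] out:-; bubbles=3
Tick 10: [PARSE:-, VALIDATE:-, TRANSFORM:-, EMIT:-] out:P4(v=72); bubbles=4
Total bubble-slots: 24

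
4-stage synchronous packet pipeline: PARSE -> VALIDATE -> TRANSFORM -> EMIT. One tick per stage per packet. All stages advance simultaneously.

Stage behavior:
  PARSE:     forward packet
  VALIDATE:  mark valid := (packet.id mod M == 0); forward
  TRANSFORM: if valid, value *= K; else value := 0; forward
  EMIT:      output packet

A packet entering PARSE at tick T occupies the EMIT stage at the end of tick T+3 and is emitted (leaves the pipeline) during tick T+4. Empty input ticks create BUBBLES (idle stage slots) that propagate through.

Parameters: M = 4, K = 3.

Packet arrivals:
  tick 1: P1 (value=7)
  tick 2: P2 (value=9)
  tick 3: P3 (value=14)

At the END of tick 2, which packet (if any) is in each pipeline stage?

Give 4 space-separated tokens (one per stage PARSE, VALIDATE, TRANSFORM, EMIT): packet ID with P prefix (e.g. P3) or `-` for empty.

Tick 1: [PARSE:P1(v=7,ok=F), VALIDATE:-, TRANSFORM:-, EMIT:-] out:-; in:P1
Tick 2: [PARSE:P2(v=9,ok=F), VALIDATE:P1(v=7,ok=F), TRANSFORM:-, EMIT:-] out:-; in:P2
At end of tick 2: ['P2', 'P1', '-', '-']

Answer: P2 P1 - -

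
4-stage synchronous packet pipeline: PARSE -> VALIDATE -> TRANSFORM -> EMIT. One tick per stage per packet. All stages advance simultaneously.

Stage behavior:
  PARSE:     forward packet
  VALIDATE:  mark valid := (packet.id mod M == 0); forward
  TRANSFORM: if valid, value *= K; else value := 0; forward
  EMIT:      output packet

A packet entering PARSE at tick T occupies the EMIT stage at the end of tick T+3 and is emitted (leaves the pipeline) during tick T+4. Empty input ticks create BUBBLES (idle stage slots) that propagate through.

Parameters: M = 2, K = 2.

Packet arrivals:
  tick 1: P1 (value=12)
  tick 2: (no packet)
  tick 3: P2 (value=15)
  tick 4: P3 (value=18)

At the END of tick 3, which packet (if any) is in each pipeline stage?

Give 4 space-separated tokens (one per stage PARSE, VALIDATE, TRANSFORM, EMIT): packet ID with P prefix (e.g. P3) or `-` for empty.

Tick 1: [PARSE:P1(v=12,ok=F), VALIDATE:-, TRANSFORM:-, EMIT:-] out:-; in:P1
Tick 2: [PARSE:-, VALIDATE:P1(v=12,ok=F), TRANSFORM:-, EMIT:-] out:-; in:-
Tick 3: [PARSE:P2(v=15,ok=F), VALIDATE:-, TRANSFORM:P1(v=0,ok=F), EMIT:-] out:-; in:P2
At end of tick 3: ['P2', '-', 'P1', '-']

Answer: P2 - P1 -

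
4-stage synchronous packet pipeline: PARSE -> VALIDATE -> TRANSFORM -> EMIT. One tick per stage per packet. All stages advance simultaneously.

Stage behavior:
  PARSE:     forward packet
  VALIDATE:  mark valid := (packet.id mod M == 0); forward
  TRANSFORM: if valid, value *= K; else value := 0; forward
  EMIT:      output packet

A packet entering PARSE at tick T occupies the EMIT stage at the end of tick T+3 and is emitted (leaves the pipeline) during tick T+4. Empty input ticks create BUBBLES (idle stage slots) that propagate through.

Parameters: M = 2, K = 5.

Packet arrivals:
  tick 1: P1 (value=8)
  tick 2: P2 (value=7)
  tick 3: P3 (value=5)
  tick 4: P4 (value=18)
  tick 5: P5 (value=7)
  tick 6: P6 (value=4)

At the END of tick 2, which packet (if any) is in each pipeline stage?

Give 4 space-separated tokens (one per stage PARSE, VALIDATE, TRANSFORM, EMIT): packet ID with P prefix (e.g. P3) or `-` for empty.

Answer: P2 P1 - -

Derivation:
Tick 1: [PARSE:P1(v=8,ok=F), VALIDATE:-, TRANSFORM:-, EMIT:-] out:-; in:P1
Tick 2: [PARSE:P2(v=7,ok=F), VALIDATE:P1(v=8,ok=F), TRANSFORM:-, EMIT:-] out:-; in:P2
At end of tick 2: ['P2', 'P1', '-', '-']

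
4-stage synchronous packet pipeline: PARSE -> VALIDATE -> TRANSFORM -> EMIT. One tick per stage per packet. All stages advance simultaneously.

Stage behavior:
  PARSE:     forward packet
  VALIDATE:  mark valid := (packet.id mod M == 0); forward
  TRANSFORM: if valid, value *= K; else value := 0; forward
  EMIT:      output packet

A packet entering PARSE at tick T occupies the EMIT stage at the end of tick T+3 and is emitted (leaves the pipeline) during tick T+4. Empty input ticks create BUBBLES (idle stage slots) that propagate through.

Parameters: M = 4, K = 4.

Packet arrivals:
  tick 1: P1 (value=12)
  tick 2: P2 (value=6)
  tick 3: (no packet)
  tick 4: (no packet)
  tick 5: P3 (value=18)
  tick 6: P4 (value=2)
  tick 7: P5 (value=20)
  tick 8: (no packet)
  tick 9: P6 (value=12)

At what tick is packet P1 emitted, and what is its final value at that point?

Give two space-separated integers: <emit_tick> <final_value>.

Tick 1: [PARSE:P1(v=12,ok=F), VALIDATE:-, TRANSFORM:-, EMIT:-] out:-; in:P1
Tick 2: [PARSE:P2(v=6,ok=F), VALIDATE:P1(v=12,ok=F), TRANSFORM:-, EMIT:-] out:-; in:P2
Tick 3: [PARSE:-, VALIDATE:P2(v=6,ok=F), TRANSFORM:P1(v=0,ok=F), EMIT:-] out:-; in:-
Tick 4: [PARSE:-, VALIDATE:-, TRANSFORM:P2(v=0,ok=F), EMIT:P1(v=0,ok=F)] out:-; in:-
Tick 5: [PARSE:P3(v=18,ok=F), VALIDATE:-, TRANSFORM:-, EMIT:P2(v=0,ok=F)] out:P1(v=0); in:P3
Tick 6: [PARSE:P4(v=2,ok=F), VALIDATE:P3(v=18,ok=F), TRANSFORM:-, EMIT:-] out:P2(v=0); in:P4
Tick 7: [PARSE:P5(v=20,ok=F), VALIDATE:P4(v=2,ok=T), TRANSFORM:P3(v=0,ok=F), EMIT:-] out:-; in:P5
Tick 8: [PARSE:-, VALIDATE:P5(v=20,ok=F), TRANSFORM:P4(v=8,ok=T), EMIT:P3(v=0,ok=F)] out:-; in:-
Tick 9: [PARSE:P6(v=12,ok=F), VALIDATE:-, TRANSFORM:P5(v=0,ok=F), EMIT:P4(v=8,ok=T)] out:P3(v=0); in:P6
Tick 10: [PARSE:-, VALIDATE:P6(v=12,ok=F), TRANSFORM:-, EMIT:P5(v=0,ok=F)] out:P4(v=8); in:-
Tick 11: [PARSE:-, VALIDATE:-, TRANSFORM:P6(v=0,ok=F), EMIT:-] out:P5(v=0); in:-
Tick 12: [PARSE:-, VALIDATE:-, TRANSFORM:-, EMIT:P6(v=0,ok=F)] out:-; in:-
Tick 13: [PARSE:-, VALIDATE:-, TRANSFORM:-, EMIT:-] out:P6(v=0); in:-
P1: arrives tick 1, valid=False (id=1, id%4=1), emit tick 5, final value 0

Answer: 5 0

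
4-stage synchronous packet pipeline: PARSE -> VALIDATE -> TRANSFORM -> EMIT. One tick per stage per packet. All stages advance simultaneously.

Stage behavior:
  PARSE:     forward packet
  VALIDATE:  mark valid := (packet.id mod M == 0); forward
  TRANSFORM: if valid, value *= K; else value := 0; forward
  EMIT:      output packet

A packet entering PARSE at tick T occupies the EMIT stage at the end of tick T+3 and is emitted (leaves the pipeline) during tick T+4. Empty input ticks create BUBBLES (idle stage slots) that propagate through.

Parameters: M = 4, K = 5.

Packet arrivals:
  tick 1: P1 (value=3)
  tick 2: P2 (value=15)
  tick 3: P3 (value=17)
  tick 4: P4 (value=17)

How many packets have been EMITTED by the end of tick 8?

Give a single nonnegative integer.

Answer: 4

Derivation:
Tick 1: [PARSE:P1(v=3,ok=F), VALIDATE:-, TRANSFORM:-, EMIT:-] out:-; in:P1
Tick 2: [PARSE:P2(v=15,ok=F), VALIDATE:P1(v=3,ok=F), TRANSFORM:-, EMIT:-] out:-; in:P2
Tick 3: [PARSE:P3(v=17,ok=F), VALIDATE:P2(v=15,ok=F), TRANSFORM:P1(v=0,ok=F), EMIT:-] out:-; in:P3
Tick 4: [PARSE:P4(v=17,ok=F), VALIDATE:P3(v=17,ok=F), TRANSFORM:P2(v=0,ok=F), EMIT:P1(v=0,ok=F)] out:-; in:P4
Tick 5: [PARSE:-, VALIDATE:P4(v=17,ok=T), TRANSFORM:P3(v=0,ok=F), EMIT:P2(v=0,ok=F)] out:P1(v=0); in:-
Tick 6: [PARSE:-, VALIDATE:-, TRANSFORM:P4(v=85,ok=T), EMIT:P3(v=0,ok=F)] out:P2(v=0); in:-
Tick 7: [PARSE:-, VALIDATE:-, TRANSFORM:-, EMIT:P4(v=85,ok=T)] out:P3(v=0); in:-
Tick 8: [PARSE:-, VALIDATE:-, TRANSFORM:-, EMIT:-] out:P4(v=85); in:-
Emitted by tick 8: ['P1', 'P2', 'P3', 'P4']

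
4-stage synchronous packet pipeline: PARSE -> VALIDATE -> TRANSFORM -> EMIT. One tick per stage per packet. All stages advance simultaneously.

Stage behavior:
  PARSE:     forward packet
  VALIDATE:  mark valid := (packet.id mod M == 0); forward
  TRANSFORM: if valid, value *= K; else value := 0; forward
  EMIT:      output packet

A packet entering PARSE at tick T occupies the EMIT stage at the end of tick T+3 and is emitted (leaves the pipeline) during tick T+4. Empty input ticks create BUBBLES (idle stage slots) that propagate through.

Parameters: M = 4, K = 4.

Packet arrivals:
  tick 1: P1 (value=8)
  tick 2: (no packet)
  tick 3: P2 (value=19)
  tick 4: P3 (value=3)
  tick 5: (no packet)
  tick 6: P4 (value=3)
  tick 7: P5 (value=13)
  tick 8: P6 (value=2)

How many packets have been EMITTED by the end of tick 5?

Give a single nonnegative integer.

Tick 1: [PARSE:P1(v=8,ok=F), VALIDATE:-, TRANSFORM:-, EMIT:-] out:-; in:P1
Tick 2: [PARSE:-, VALIDATE:P1(v=8,ok=F), TRANSFORM:-, EMIT:-] out:-; in:-
Tick 3: [PARSE:P2(v=19,ok=F), VALIDATE:-, TRANSFORM:P1(v=0,ok=F), EMIT:-] out:-; in:P2
Tick 4: [PARSE:P3(v=3,ok=F), VALIDATE:P2(v=19,ok=F), TRANSFORM:-, EMIT:P1(v=0,ok=F)] out:-; in:P3
Tick 5: [PARSE:-, VALIDATE:P3(v=3,ok=F), TRANSFORM:P2(v=0,ok=F), EMIT:-] out:P1(v=0); in:-
Emitted by tick 5: ['P1']

Answer: 1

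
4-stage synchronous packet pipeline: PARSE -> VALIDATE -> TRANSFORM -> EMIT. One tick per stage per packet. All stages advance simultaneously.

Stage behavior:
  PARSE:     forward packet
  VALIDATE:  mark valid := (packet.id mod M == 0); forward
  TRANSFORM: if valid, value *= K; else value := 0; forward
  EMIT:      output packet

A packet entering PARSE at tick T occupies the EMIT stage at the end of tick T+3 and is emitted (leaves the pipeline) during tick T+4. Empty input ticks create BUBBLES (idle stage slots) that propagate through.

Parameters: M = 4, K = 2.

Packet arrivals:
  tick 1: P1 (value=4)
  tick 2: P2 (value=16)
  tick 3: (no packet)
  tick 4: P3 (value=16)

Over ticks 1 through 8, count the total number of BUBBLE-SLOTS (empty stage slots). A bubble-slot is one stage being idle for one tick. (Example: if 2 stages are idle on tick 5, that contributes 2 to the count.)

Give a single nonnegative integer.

Answer: 20

Derivation:
Tick 1: [PARSE:P1(v=4,ok=F), VALIDATE:-, TRANSFORM:-, EMIT:-] out:-; bubbles=3
Tick 2: [PARSE:P2(v=16,ok=F), VALIDATE:P1(v=4,ok=F), TRANSFORM:-, EMIT:-] out:-; bubbles=2
Tick 3: [PARSE:-, VALIDATE:P2(v=16,ok=F), TRANSFORM:P1(v=0,ok=F), EMIT:-] out:-; bubbles=2
Tick 4: [PARSE:P3(v=16,ok=F), VALIDATE:-, TRANSFORM:P2(v=0,ok=F), EMIT:P1(v=0,ok=F)] out:-; bubbles=1
Tick 5: [PARSE:-, VALIDATE:P3(v=16,ok=F), TRANSFORM:-, EMIT:P2(v=0,ok=F)] out:P1(v=0); bubbles=2
Tick 6: [PARSE:-, VALIDATE:-, TRANSFORM:P3(v=0,ok=F), EMIT:-] out:P2(v=0); bubbles=3
Tick 7: [PARSE:-, VALIDATE:-, TRANSFORM:-, EMIT:P3(v=0,ok=F)] out:-; bubbles=3
Tick 8: [PARSE:-, VALIDATE:-, TRANSFORM:-, EMIT:-] out:P3(v=0); bubbles=4
Total bubble-slots: 20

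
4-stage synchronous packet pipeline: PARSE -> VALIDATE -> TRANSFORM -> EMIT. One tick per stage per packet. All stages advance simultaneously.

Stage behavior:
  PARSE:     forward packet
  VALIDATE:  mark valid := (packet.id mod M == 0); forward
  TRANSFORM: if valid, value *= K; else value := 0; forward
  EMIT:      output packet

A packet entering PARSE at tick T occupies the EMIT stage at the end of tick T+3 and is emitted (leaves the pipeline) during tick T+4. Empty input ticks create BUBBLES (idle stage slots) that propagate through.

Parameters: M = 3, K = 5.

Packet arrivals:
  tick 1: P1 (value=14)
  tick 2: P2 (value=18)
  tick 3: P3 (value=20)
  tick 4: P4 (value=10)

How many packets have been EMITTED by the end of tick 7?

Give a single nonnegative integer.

Answer: 3

Derivation:
Tick 1: [PARSE:P1(v=14,ok=F), VALIDATE:-, TRANSFORM:-, EMIT:-] out:-; in:P1
Tick 2: [PARSE:P2(v=18,ok=F), VALIDATE:P1(v=14,ok=F), TRANSFORM:-, EMIT:-] out:-; in:P2
Tick 3: [PARSE:P3(v=20,ok=F), VALIDATE:P2(v=18,ok=F), TRANSFORM:P1(v=0,ok=F), EMIT:-] out:-; in:P3
Tick 4: [PARSE:P4(v=10,ok=F), VALIDATE:P3(v=20,ok=T), TRANSFORM:P2(v=0,ok=F), EMIT:P1(v=0,ok=F)] out:-; in:P4
Tick 5: [PARSE:-, VALIDATE:P4(v=10,ok=F), TRANSFORM:P3(v=100,ok=T), EMIT:P2(v=0,ok=F)] out:P1(v=0); in:-
Tick 6: [PARSE:-, VALIDATE:-, TRANSFORM:P4(v=0,ok=F), EMIT:P3(v=100,ok=T)] out:P2(v=0); in:-
Tick 7: [PARSE:-, VALIDATE:-, TRANSFORM:-, EMIT:P4(v=0,ok=F)] out:P3(v=100); in:-
Emitted by tick 7: ['P1', 'P2', 'P3']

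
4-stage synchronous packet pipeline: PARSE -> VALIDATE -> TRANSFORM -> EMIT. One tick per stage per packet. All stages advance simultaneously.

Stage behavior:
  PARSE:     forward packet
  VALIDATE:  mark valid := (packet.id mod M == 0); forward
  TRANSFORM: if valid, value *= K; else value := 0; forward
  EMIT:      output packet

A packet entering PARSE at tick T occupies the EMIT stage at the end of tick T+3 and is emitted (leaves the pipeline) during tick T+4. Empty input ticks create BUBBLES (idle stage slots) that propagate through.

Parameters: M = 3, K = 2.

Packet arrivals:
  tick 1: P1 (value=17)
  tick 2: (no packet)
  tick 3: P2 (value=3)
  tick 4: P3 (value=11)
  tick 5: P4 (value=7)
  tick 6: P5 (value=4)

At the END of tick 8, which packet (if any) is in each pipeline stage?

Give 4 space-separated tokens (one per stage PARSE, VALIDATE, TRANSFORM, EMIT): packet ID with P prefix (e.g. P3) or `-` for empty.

Tick 1: [PARSE:P1(v=17,ok=F), VALIDATE:-, TRANSFORM:-, EMIT:-] out:-; in:P1
Tick 2: [PARSE:-, VALIDATE:P1(v=17,ok=F), TRANSFORM:-, EMIT:-] out:-; in:-
Tick 3: [PARSE:P2(v=3,ok=F), VALIDATE:-, TRANSFORM:P1(v=0,ok=F), EMIT:-] out:-; in:P2
Tick 4: [PARSE:P3(v=11,ok=F), VALIDATE:P2(v=3,ok=F), TRANSFORM:-, EMIT:P1(v=0,ok=F)] out:-; in:P3
Tick 5: [PARSE:P4(v=7,ok=F), VALIDATE:P3(v=11,ok=T), TRANSFORM:P2(v=0,ok=F), EMIT:-] out:P1(v=0); in:P4
Tick 6: [PARSE:P5(v=4,ok=F), VALIDATE:P4(v=7,ok=F), TRANSFORM:P3(v=22,ok=T), EMIT:P2(v=0,ok=F)] out:-; in:P5
Tick 7: [PARSE:-, VALIDATE:P5(v=4,ok=F), TRANSFORM:P4(v=0,ok=F), EMIT:P3(v=22,ok=T)] out:P2(v=0); in:-
Tick 8: [PARSE:-, VALIDATE:-, TRANSFORM:P5(v=0,ok=F), EMIT:P4(v=0,ok=F)] out:P3(v=22); in:-
At end of tick 8: ['-', '-', 'P5', 'P4']

Answer: - - P5 P4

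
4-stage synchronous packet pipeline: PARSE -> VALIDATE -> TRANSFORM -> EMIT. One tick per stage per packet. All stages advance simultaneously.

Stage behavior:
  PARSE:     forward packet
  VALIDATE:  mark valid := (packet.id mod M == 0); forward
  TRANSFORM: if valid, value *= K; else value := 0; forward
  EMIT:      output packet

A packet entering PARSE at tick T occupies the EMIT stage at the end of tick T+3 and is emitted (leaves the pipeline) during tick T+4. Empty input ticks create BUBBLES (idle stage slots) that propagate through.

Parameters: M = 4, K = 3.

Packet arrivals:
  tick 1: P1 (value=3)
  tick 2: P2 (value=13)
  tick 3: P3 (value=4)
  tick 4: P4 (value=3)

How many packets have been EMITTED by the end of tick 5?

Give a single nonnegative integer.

Answer: 1

Derivation:
Tick 1: [PARSE:P1(v=3,ok=F), VALIDATE:-, TRANSFORM:-, EMIT:-] out:-; in:P1
Tick 2: [PARSE:P2(v=13,ok=F), VALIDATE:P1(v=3,ok=F), TRANSFORM:-, EMIT:-] out:-; in:P2
Tick 3: [PARSE:P3(v=4,ok=F), VALIDATE:P2(v=13,ok=F), TRANSFORM:P1(v=0,ok=F), EMIT:-] out:-; in:P3
Tick 4: [PARSE:P4(v=3,ok=F), VALIDATE:P3(v=4,ok=F), TRANSFORM:P2(v=0,ok=F), EMIT:P1(v=0,ok=F)] out:-; in:P4
Tick 5: [PARSE:-, VALIDATE:P4(v=3,ok=T), TRANSFORM:P3(v=0,ok=F), EMIT:P2(v=0,ok=F)] out:P1(v=0); in:-
Emitted by tick 5: ['P1']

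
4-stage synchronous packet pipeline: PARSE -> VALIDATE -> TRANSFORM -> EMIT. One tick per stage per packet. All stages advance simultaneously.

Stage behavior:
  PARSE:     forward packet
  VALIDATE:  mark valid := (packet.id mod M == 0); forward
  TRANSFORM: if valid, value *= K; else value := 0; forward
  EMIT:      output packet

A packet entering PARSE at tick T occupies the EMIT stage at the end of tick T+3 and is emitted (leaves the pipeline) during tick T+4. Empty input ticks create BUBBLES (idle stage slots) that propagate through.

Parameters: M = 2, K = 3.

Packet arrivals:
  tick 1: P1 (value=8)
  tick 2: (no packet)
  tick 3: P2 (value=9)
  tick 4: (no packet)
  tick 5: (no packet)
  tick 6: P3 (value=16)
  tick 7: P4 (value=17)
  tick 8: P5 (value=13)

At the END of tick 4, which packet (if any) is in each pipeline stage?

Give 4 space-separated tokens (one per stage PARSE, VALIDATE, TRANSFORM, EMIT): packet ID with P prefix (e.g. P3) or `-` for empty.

Answer: - P2 - P1

Derivation:
Tick 1: [PARSE:P1(v=8,ok=F), VALIDATE:-, TRANSFORM:-, EMIT:-] out:-; in:P1
Tick 2: [PARSE:-, VALIDATE:P1(v=8,ok=F), TRANSFORM:-, EMIT:-] out:-; in:-
Tick 3: [PARSE:P2(v=9,ok=F), VALIDATE:-, TRANSFORM:P1(v=0,ok=F), EMIT:-] out:-; in:P2
Tick 4: [PARSE:-, VALIDATE:P2(v=9,ok=T), TRANSFORM:-, EMIT:P1(v=0,ok=F)] out:-; in:-
At end of tick 4: ['-', 'P2', '-', 'P1']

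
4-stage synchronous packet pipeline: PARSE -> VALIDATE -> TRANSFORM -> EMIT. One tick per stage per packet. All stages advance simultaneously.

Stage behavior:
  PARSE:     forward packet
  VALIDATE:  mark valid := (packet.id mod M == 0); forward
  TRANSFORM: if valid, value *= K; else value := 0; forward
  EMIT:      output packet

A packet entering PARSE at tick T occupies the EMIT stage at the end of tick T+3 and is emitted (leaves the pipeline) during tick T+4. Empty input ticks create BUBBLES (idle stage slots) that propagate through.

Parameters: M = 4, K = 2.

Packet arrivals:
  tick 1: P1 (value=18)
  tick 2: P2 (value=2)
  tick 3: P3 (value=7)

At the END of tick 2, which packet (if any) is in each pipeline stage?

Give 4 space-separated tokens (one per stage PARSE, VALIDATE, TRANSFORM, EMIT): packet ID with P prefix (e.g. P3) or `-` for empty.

Tick 1: [PARSE:P1(v=18,ok=F), VALIDATE:-, TRANSFORM:-, EMIT:-] out:-; in:P1
Tick 2: [PARSE:P2(v=2,ok=F), VALIDATE:P1(v=18,ok=F), TRANSFORM:-, EMIT:-] out:-; in:P2
At end of tick 2: ['P2', 'P1', '-', '-']

Answer: P2 P1 - -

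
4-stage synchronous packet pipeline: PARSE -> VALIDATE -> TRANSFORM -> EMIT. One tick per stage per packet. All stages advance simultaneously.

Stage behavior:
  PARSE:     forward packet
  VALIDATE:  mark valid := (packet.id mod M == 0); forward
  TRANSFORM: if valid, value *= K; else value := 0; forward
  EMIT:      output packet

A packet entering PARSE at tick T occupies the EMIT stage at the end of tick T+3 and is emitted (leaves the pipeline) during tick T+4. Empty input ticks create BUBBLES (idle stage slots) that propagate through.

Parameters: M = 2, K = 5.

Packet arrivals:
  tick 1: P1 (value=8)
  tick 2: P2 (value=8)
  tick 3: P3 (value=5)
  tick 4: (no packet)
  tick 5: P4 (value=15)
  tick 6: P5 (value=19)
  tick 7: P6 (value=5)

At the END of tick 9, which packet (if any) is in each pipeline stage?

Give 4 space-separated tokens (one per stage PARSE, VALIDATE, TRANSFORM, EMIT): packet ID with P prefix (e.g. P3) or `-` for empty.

Tick 1: [PARSE:P1(v=8,ok=F), VALIDATE:-, TRANSFORM:-, EMIT:-] out:-; in:P1
Tick 2: [PARSE:P2(v=8,ok=F), VALIDATE:P1(v=8,ok=F), TRANSFORM:-, EMIT:-] out:-; in:P2
Tick 3: [PARSE:P3(v=5,ok=F), VALIDATE:P2(v=8,ok=T), TRANSFORM:P1(v=0,ok=F), EMIT:-] out:-; in:P3
Tick 4: [PARSE:-, VALIDATE:P3(v=5,ok=F), TRANSFORM:P2(v=40,ok=T), EMIT:P1(v=0,ok=F)] out:-; in:-
Tick 5: [PARSE:P4(v=15,ok=F), VALIDATE:-, TRANSFORM:P3(v=0,ok=F), EMIT:P2(v=40,ok=T)] out:P1(v=0); in:P4
Tick 6: [PARSE:P5(v=19,ok=F), VALIDATE:P4(v=15,ok=T), TRANSFORM:-, EMIT:P3(v=0,ok=F)] out:P2(v=40); in:P5
Tick 7: [PARSE:P6(v=5,ok=F), VALIDATE:P5(v=19,ok=F), TRANSFORM:P4(v=75,ok=T), EMIT:-] out:P3(v=0); in:P6
Tick 8: [PARSE:-, VALIDATE:P6(v=5,ok=T), TRANSFORM:P5(v=0,ok=F), EMIT:P4(v=75,ok=T)] out:-; in:-
Tick 9: [PARSE:-, VALIDATE:-, TRANSFORM:P6(v=25,ok=T), EMIT:P5(v=0,ok=F)] out:P4(v=75); in:-
At end of tick 9: ['-', '-', 'P6', 'P5']

Answer: - - P6 P5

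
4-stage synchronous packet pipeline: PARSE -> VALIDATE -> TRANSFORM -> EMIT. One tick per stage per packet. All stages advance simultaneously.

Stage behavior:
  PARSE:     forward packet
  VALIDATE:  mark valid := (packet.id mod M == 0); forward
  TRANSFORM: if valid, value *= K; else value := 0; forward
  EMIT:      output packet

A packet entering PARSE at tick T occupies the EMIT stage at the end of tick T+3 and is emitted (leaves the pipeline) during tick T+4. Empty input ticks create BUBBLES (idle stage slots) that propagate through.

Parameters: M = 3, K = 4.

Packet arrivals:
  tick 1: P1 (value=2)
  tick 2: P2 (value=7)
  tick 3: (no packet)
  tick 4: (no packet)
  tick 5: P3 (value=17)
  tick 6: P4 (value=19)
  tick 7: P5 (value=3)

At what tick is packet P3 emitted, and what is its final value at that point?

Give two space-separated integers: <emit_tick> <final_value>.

Tick 1: [PARSE:P1(v=2,ok=F), VALIDATE:-, TRANSFORM:-, EMIT:-] out:-; in:P1
Tick 2: [PARSE:P2(v=7,ok=F), VALIDATE:P1(v=2,ok=F), TRANSFORM:-, EMIT:-] out:-; in:P2
Tick 3: [PARSE:-, VALIDATE:P2(v=7,ok=F), TRANSFORM:P1(v=0,ok=F), EMIT:-] out:-; in:-
Tick 4: [PARSE:-, VALIDATE:-, TRANSFORM:P2(v=0,ok=F), EMIT:P1(v=0,ok=F)] out:-; in:-
Tick 5: [PARSE:P3(v=17,ok=F), VALIDATE:-, TRANSFORM:-, EMIT:P2(v=0,ok=F)] out:P1(v=0); in:P3
Tick 6: [PARSE:P4(v=19,ok=F), VALIDATE:P3(v=17,ok=T), TRANSFORM:-, EMIT:-] out:P2(v=0); in:P4
Tick 7: [PARSE:P5(v=3,ok=F), VALIDATE:P4(v=19,ok=F), TRANSFORM:P3(v=68,ok=T), EMIT:-] out:-; in:P5
Tick 8: [PARSE:-, VALIDATE:P5(v=3,ok=F), TRANSFORM:P4(v=0,ok=F), EMIT:P3(v=68,ok=T)] out:-; in:-
Tick 9: [PARSE:-, VALIDATE:-, TRANSFORM:P5(v=0,ok=F), EMIT:P4(v=0,ok=F)] out:P3(v=68); in:-
Tick 10: [PARSE:-, VALIDATE:-, TRANSFORM:-, EMIT:P5(v=0,ok=F)] out:P4(v=0); in:-
Tick 11: [PARSE:-, VALIDATE:-, TRANSFORM:-, EMIT:-] out:P5(v=0); in:-
P3: arrives tick 5, valid=True (id=3, id%3=0), emit tick 9, final value 68

Answer: 9 68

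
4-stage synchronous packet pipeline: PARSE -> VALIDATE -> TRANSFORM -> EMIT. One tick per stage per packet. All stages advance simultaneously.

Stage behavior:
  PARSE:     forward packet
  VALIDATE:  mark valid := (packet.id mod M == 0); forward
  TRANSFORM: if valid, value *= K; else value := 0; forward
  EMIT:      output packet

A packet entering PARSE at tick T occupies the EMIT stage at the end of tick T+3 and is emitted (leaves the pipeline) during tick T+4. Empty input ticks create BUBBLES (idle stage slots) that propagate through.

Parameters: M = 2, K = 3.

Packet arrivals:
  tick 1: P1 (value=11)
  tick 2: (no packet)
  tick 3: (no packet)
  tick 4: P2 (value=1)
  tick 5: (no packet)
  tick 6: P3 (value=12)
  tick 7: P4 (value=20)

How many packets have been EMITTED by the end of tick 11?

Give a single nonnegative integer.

Answer: 4

Derivation:
Tick 1: [PARSE:P1(v=11,ok=F), VALIDATE:-, TRANSFORM:-, EMIT:-] out:-; in:P1
Tick 2: [PARSE:-, VALIDATE:P1(v=11,ok=F), TRANSFORM:-, EMIT:-] out:-; in:-
Tick 3: [PARSE:-, VALIDATE:-, TRANSFORM:P1(v=0,ok=F), EMIT:-] out:-; in:-
Tick 4: [PARSE:P2(v=1,ok=F), VALIDATE:-, TRANSFORM:-, EMIT:P1(v=0,ok=F)] out:-; in:P2
Tick 5: [PARSE:-, VALIDATE:P2(v=1,ok=T), TRANSFORM:-, EMIT:-] out:P1(v=0); in:-
Tick 6: [PARSE:P3(v=12,ok=F), VALIDATE:-, TRANSFORM:P2(v=3,ok=T), EMIT:-] out:-; in:P3
Tick 7: [PARSE:P4(v=20,ok=F), VALIDATE:P3(v=12,ok=F), TRANSFORM:-, EMIT:P2(v=3,ok=T)] out:-; in:P4
Tick 8: [PARSE:-, VALIDATE:P4(v=20,ok=T), TRANSFORM:P3(v=0,ok=F), EMIT:-] out:P2(v=3); in:-
Tick 9: [PARSE:-, VALIDATE:-, TRANSFORM:P4(v=60,ok=T), EMIT:P3(v=0,ok=F)] out:-; in:-
Tick 10: [PARSE:-, VALIDATE:-, TRANSFORM:-, EMIT:P4(v=60,ok=T)] out:P3(v=0); in:-
Tick 11: [PARSE:-, VALIDATE:-, TRANSFORM:-, EMIT:-] out:P4(v=60); in:-
Emitted by tick 11: ['P1', 'P2', 'P3', 'P4']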